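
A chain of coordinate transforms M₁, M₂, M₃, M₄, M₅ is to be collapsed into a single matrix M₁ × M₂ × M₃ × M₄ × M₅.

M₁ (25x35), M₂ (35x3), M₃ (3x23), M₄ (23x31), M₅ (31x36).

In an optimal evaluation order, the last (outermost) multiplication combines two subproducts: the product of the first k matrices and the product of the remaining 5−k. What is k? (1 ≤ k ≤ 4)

2

Adjacent pairs: M₁M₂ = 25·35·3 = 2625; M₂M₃ = 35·3·23 = 2415; M₃M₄ = 3·23·31 = 2139; M₄M₅ = 23·31·36 = 25668.
Length 3: M₁..M₃: k=1: 0+2415+25·35·23=22540; k=2: 2625+0+25·3·23=4350 → min 4350 | M₂..M₄: k=2: 0+2139+35·3·31=5394; k=3: 2415+0+35·23·31=27370 → min 5394 | M₃..M₅: k=3: 0+25668+3·23·36=28152; k=4: 2139+0+3·31·36=5487 → min 5487.
Length 4: M₁..M₄: k=1: 0+5394+25·35·31=32519; k=2: 2625+2139+25·3·31=7089; k=3: 4350+0+25·23·31=22175 → min 7089 | M₂..M₅: k=2: 0+5487+35·3·36=9267; k=3: 2415+25668+35·23·36=57063; k=4: 5394+0+35·31·36=44454 → min 9267.
Top-level splits: k=1: (M₁..M₁)·(M₂..M₅) → 0+9267+25·35·36 = 40767; k=2: (M₁..M₂)·(M₃..M₅) → 2625+5487+25·3·36 = 10812; k=3: (M₁..M₃)·(M₄..M₅) → 4350+25668+25·23·36 = 50718; k=4: (M₁..M₄)·(M₅..M₅) → 7089+0+25·31·36 = 34989.
Best split is after M₂, i.e. k = 2.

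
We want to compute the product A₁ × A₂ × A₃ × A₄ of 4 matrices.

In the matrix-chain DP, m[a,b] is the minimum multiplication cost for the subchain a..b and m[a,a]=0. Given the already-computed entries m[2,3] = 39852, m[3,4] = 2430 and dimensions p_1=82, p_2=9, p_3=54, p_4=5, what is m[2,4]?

m[2,4] = min over k∈[2,3] of m[2,k]+m[k+1,4]+p_{1}·p_k·p_{4}.
k=2: 0 + 2430 + 82·9·5 = 6120; k=3: 39852 + 0 + 82·54·5 = 61992.
Minimum: 6120 at k=2.

6120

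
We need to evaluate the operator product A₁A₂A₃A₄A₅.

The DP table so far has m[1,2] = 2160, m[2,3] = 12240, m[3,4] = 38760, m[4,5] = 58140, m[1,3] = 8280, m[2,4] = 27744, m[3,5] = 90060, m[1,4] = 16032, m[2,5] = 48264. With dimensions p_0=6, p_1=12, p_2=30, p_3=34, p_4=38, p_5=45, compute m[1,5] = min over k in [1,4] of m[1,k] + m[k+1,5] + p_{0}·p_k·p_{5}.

m[1,5] = min over k∈[1,4] of m[1,k]+m[k+1,5]+p_{0}·p_k·p_{5}.
k=1: 0 + 48264 + 6·12·45 = 51504; k=2: 2160 + 90060 + 6·30·45 = 100320; k=3: 8280 + 58140 + 6·34·45 = 75600; k=4: 16032 + 0 + 6·38·45 = 26292.
Minimum: 26292 at k=4.

26292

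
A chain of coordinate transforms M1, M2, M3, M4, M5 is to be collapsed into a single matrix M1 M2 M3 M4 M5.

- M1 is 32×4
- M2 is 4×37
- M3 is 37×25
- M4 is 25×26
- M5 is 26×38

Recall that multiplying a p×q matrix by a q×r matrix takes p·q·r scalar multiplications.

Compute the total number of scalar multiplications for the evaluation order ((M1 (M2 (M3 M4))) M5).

(M3 M4): 37×25 by 25×26 → 37×26, cost 37·25·26 = 24050
(M2 (M3 M4)): 4×37 by 37×26 → 4×26, cost 4·37·26 = 3848; cumulative 27898
(M1 (M2 (M3 M4))): 32×4 by 4×26 → 32×26, cost 32·4·26 = 3328; cumulative 31226
((M1 (M2 (M3 M4))) M5): 32×26 by 26×38 → 32×38, cost 32·26·38 = 31616; cumulative 62842
Total: 62842 scalar multiplications.

62842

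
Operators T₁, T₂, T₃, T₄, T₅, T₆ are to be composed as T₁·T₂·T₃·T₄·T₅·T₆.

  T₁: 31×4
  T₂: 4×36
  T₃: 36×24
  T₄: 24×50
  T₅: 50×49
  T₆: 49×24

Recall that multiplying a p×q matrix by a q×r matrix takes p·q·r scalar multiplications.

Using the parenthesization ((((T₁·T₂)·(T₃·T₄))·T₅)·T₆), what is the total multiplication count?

215870

(T₁·T₂): 31×4 by 4×36 → 31×36, cost 31·4·36 = 4464
(T₃·T₄): 36×24 by 24×50 → 36×50, cost 36·24·50 = 43200
((T₁·T₂)·(T₃·T₄)): 31×36 by 36×50 → 31×50, cost 31·36·50 = 55800; cumulative 103464
(((T₁·T₂)·(T₃·T₄))·T₅): 31×50 by 50×49 → 31×49, cost 31·50·49 = 75950; cumulative 179414
((((T₁·T₂)·(T₃·T₄))·T₅)·T₆): 31×49 by 49×24 → 31×24, cost 31·49·24 = 36456; cumulative 215870
Total: 215870 scalar multiplications.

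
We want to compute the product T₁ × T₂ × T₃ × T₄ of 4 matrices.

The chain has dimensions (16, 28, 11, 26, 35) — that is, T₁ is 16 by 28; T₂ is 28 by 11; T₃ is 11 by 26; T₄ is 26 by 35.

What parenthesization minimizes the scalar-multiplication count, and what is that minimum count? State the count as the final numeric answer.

Adjacent pairs: T₁T₂ = 16·28·11 = 4928; T₂T₃ = 28·11·26 = 8008; T₃T₄ = 11·26·35 = 10010.
Length 3: T₁..T₃: k=1: 0+8008+16·28·26=19656; k=2: 4928+0+16·11·26=9504 → min 9504 | T₂..T₄: k=2: 0+10010+28·11·35=20790; k=3: 8008+0+28·26·35=33488 → min 20790.
Length 4: T₁..T₄: k=1: 0+20790+16·28·35=36470; k=2: 4928+10010+16·11·35=21098; k=3: 9504+0+16·26·35=24064 → min 21098.
Optimal parenthesization: ((T₁ × T₂) × (T₃ × T₄)) with cost 21098.

21098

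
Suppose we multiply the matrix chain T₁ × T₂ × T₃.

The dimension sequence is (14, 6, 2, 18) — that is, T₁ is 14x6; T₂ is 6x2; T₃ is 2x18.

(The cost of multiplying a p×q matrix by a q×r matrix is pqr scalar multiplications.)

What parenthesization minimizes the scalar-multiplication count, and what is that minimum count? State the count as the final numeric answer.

(T₁ × (T₂ × T₃)): cost 1728.
((T₁ × T₂) × T₃): cost 672.
Optimal: ((T₁ × T₂) × T₃) with cost 672.

672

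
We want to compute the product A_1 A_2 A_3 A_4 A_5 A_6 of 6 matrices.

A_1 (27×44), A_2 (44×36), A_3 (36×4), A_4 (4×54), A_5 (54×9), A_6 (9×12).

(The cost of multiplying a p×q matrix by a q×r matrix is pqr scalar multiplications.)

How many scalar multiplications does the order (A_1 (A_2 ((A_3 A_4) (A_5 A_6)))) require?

(A_3 A_4): 36×4 by 4×54 → 36×54, cost 36·4·54 = 7776
(A_5 A_6): 54×9 by 9×12 → 54×12, cost 54·9·12 = 5832
((A_3 A_4) (A_5 A_6)): 36×54 by 54×12 → 36×12, cost 36·54·12 = 23328; cumulative 36936
(A_2 ((A_3 A_4) (A_5 A_6))): 44×36 by 36×12 → 44×12, cost 44·36·12 = 19008; cumulative 55944
(A_1 (A_2 ((A_3 A_4) (A_5 A_6)))): 27×44 by 44×12 → 27×12, cost 27·44·12 = 14256; cumulative 70200
Total: 70200 scalar multiplications.

70200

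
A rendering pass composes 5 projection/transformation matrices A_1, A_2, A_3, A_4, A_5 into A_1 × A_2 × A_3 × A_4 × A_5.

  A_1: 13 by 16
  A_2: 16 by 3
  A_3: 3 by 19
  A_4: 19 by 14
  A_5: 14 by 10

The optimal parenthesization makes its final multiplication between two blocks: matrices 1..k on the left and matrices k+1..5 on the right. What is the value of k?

2

Adjacent pairs: A_1A_2 = 13·16·3 = 624; A_2A_3 = 16·3·19 = 912; A_3A_4 = 3·19·14 = 798; A_4A_5 = 19·14·10 = 2660.
Length 3: A_1..A_3: k=1: 0+912+13·16·19=4864; k=2: 624+0+13·3·19=1365 → min 1365 | A_2..A_4: k=2: 0+798+16·3·14=1470; k=3: 912+0+16·19·14=5168 → min 1470 | A_3..A_5: k=3: 0+2660+3·19·10=3230; k=4: 798+0+3·14·10=1218 → min 1218.
Length 4: A_1..A_4: k=1: 0+1470+13·16·14=4382; k=2: 624+798+13·3·14=1968; k=3: 1365+0+13·19·14=4823 → min 1968 | A_2..A_5: k=2: 0+1218+16·3·10=1698; k=3: 912+2660+16·19·10=6612; k=4: 1470+0+16·14·10=3710 → min 1698.
Top-level splits: k=1: (A_1..A_1)·(A_2..A_5) → 0+1698+13·16·10 = 3778; k=2: (A_1..A_2)·(A_3..A_5) → 624+1218+13·3·10 = 2232; k=3: (A_1..A_3)·(A_4..A_5) → 1365+2660+13·19·10 = 6495; k=4: (A_1..A_4)·(A_5..A_5) → 1968+0+13·14·10 = 3788.
Best split is after A_2, i.e. k = 2.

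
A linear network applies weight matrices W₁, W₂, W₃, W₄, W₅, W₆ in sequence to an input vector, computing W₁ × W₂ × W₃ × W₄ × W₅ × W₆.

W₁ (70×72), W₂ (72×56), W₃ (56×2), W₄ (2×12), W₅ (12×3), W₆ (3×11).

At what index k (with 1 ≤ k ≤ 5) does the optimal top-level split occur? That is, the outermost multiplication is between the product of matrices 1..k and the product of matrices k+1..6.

3

Adjacent pairs: W₁W₂ = 70·72·56 = 282240; W₂W₃ = 72·56·2 = 8064; W₃W₄ = 56·2·12 = 1344; W₄W₅ = 2·12·3 = 72; W₅W₆ = 12·3·11 = 396.
Length 3: W₁..W₃: k=1: 0+8064+70·72·2=18144; k=2: 282240+0+70·56·2=290080 → min 18144 | W₂..W₄: k=2: 0+1344+72·56·12=49728; k=3: 8064+0+72·2·12=9792 → min 9792 | W₃..W₅: k=3: 0+72+56·2·3=408; k=4: 1344+0+56·12·3=3360 → min 408 | W₄..W₆: k=4: 0+396+2·12·11=660; k=5: 72+0+2·3·11=138 → min 138.
Length 4: W₁..W₄: k=1: 0+9792+70·72·12=70272; k=2: 282240+1344+70·56·12=330624; k=3: 18144+0+70·2·12=19824 → min 19824 | W₂..W₅: k=2: 0+408+72·56·3=12504; k=3: 8064+72+72·2·3=8568; k=4: 9792+0+72·12·3=12384 → min 8568 | W₃..W₆: k=3: 0+138+56·2·11=1370; k=4: 1344+396+56·12·11=9132; k=5: 408+0+56·3·11=2256 → min 1370.
Length 5: W₁..W₅: k=1: 0+8568+70·72·3=23688; k=2: 282240+408+70·56·3=294408; k=3: 18144+72+70·2·3=18636; k=4: 19824+0+70·12·3=22344 → min 18636 | W₂..W₆: k=2: 0+1370+72·56·11=45722; k=3: 8064+138+72·2·11=9786; k=4: 9792+396+72·12·11=19692; k=5: 8568+0+72·3·11=10944 → min 9786.
Top-level splits: k=1: (W₁..W₁)·(W₂..W₆) → 0+9786+70·72·11 = 65226; k=2: (W₁..W₂)·(W₃..W₆) → 282240+1370+70·56·11 = 326730; k=3: (W₁..W₃)·(W₄..W₆) → 18144+138+70·2·11 = 19822; k=4: (W₁..W₄)·(W₅..W₆) → 19824+396+70·12·11 = 29460; k=5: (W₁..W₅)·(W₆..W₆) → 18636+0+70·3·11 = 20946.
Best split is after W₃, i.e. k = 3.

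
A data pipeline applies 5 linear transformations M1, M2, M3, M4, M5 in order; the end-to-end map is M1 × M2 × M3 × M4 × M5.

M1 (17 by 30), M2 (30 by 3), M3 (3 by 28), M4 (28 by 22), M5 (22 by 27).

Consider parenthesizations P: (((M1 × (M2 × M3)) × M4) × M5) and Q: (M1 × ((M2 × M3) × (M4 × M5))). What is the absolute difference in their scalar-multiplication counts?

Order P = (((M1 × (M2 × M3)) × M4) × M5): (M2 × M3): 30×3 by 3×28 → 30×28, cost 30·3·28 = 2520; (M1 × (M2 × M3)): 17×30 by 30×28 → 17×28, cost 17·30·28 = 14280; cumulative 16800; ((M1 × (M2 × M3)) × M4): 17×28 by 28×22 → 17×22, cost 17·28·22 = 10472; cumulative 27272; (((M1 × (M2 × M3)) × M4) × M5): 17×22 by 22×27 → 17×27, cost 17·22·27 = 10098; cumulative 37370. Total 37370.
Order Q = (M1 × ((M2 × M3) × (M4 × M5))): (M2 × M3): 30×3 by 3×28 → 30×28, cost 30·3·28 = 2520; (M4 × M5): 28×22 by 22×27 → 28×27, cost 28·22·27 = 16632; ((M2 × M3) × (M4 × M5)): 30×28 by 28×27 → 30×27, cost 30·28·27 = 22680; cumulative 41832; (M1 × ((M2 × M3) × (M4 × M5))): 17×30 by 30×27 → 17×27, cost 17·30·27 = 13770; cumulative 55602. Total 55602.
Difference: |37370 − 55602| = 18232.

18232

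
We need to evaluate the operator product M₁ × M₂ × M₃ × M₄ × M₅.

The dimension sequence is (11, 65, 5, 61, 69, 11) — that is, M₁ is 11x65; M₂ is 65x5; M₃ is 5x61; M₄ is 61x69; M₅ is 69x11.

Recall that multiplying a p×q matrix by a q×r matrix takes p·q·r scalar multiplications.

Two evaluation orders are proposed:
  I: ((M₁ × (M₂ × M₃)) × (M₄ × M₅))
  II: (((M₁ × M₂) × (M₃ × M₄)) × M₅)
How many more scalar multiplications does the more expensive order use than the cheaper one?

80356

Order I = ((M₁ × (M₂ × M₃)) × (M₄ × M₅)): (M₂ × M₃): 65×5 by 5×61 → 65×61, cost 65·5·61 = 19825; (M₁ × (M₂ × M₃)): 11×65 by 65×61 → 11×61, cost 11·65·61 = 43615; cumulative 63440; (M₄ × M₅): 61×69 by 69×11 → 61×11, cost 61·69·11 = 46299; ((M₁ × (M₂ × M₃)) × (M₄ × M₅)): 11×61 by 61×11 → 11×11, cost 11·61·11 = 7381; cumulative 117120. Total 117120.
Order II = (((M₁ × M₂) × (M₃ × M₄)) × M₅): (M₁ × M₂): 11×65 by 65×5 → 11×5, cost 11·65·5 = 3575; (M₃ × M₄): 5×61 by 61×69 → 5×69, cost 5·61·69 = 21045; ((M₁ × M₂) × (M₃ × M₄)): 11×5 by 5×69 → 11×69, cost 11·5·69 = 3795; cumulative 28415; (((M₁ × M₂) × (M₃ × M₄)) × M₅): 11×69 by 69×11 → 11×11, cost 11·69·11 = 8349; cumulative 36764. Total 36764.
Difference: |117120 − 36764| = 80356.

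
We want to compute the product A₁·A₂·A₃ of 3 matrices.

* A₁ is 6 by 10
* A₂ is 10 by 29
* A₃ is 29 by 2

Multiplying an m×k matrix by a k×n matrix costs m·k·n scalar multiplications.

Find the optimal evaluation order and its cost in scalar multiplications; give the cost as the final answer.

(A₁·(A₂·A₃)): cost 700.
((A₁·A₂)·A₃): cost 2088.
Optimal: (A₁·(A₂·A₃)) with cost 700.

700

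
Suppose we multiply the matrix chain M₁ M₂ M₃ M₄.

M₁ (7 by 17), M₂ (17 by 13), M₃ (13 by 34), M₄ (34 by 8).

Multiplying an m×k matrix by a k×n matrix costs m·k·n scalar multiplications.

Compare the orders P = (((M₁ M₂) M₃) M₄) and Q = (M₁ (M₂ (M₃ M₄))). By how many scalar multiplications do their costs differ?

289

Order P = (((M₁ M₂) M₃) M₄): (M₁ M₂): 7×17 by 17×13 → 7×13, cost 7·17·13 = 1547; ((M₁ M₂) M₃): 7×13 by 13×34 → 7×34, cost 7·13·34 = 3094; cumulative 4641; (((M₁ M₂) M₃) M₄): 7×34 by 34×8 → 7×8, cost 7·34·8 = 1904; cumulative 6545. Total 6545.
Order Q = (M₁ (M₂ (M₃ M₄))): (M₃ M₄): 13×34 by 34×8 → 13×8, cost 13·34·8 = 3536; (M₂ (M₃ M₄)): 17×13 by 13×8 → 17×8, cost 17·13·8 = 1768; cumulative 5304; (M₁ (M₂ (M₃ M₄))): 7×17 by 17×8 → 7×8, cost 7·17·8 = 952; cumulative 6256. Total 6256.
Difference: |6545 − 6256| = 289.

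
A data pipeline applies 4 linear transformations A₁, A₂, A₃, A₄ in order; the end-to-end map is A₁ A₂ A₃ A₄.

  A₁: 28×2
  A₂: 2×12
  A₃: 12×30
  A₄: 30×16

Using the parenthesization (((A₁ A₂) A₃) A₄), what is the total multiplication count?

(A₁ A₂): 28×2 by 2×12 → 28×12, cost 28·2·12 = 672
((A₁ A₂) A₃): 28×12 by 12×30 → 28×30, cost 28·12·30 = 10080; cumulative 10752
(((A₁ A₂) A₃) A₄): 28×30 by 30×16 → 28×16, cost 28·30·16 = 13440; cumulative 24192
Total: 24192 scalar multiplications.

24192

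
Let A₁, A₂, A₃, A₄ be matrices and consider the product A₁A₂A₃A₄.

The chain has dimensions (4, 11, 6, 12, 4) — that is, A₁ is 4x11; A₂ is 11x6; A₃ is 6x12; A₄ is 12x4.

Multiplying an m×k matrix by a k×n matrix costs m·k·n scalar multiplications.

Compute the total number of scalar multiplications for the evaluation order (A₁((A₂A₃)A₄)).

(A₂A₃): 11×6 by 6×12 → 11×12, cost 11·6·12 = 792
((A₂A₃)A₄): 11×12 by 12×4 → 11×4, cost 11·12·4 = 528; cumulative 1320
(A₁((A₂A₃)A₄)): 4×11 by 11×4 → 4×4, cost 4·11·4 = 176; cumulative 1496
Total: 1496 scalar multiplications.

1496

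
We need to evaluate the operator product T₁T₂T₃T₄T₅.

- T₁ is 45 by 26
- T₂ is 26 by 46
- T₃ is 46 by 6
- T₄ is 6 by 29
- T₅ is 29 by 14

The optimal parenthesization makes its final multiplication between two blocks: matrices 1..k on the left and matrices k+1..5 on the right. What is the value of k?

3

Adjacent pairs: T₁T₂ = 45·26·46 = 53820; T₂T₃ = 26·46·6 = 7176; T₃T₄ = 46·6·29 = 8004; T₄T₅ = 6·29·14 = 2436.
Length 3: T₁..T₃: k=1: 0+7176+45·26·6=14196; k=2: 53820+0+45·46·6=66240 → min 14196 | T₂..T₄: k=2: 0+8004+26·46·29=42688; k=3: 7176+0+26·6·29=11700 → min 11700 | T₃..T₅: k=3: 0+2436+46·6·14=6300; k=4: 8004+0+46·29·14=26680 → min 6300.
Length 4: T₁..T₄: k=1: 0+11700+45·26·29=45630; k=2: 53820+8004+45·46·29=121854; k=3: 14196+0+45·6·29=22026 → min 22026 | T₂..T₅: k=2: 0+6300+26·46·14=23044; k=3: 7176+2436+26·6·14=11796; k=4: 11700+0+26·29·14=22256 → min 11796.
Top-level splits: k=1: (T₁..T₁)·(T₂..T₅) → 0+11796+45·26·14 = 28176; k=2: (T₁..T₂)·(T₃..T₅) → 53820+6300+45·46·14 = 89100; k=3: (T₁..T₃)·(T₄..T₅) → 14196+2436+45·6·14 = 20412; k=4: (T₁..T₄)·(T₅..T₅) → 22026+0+45·29·14 = 40296.
Best split is after T₃, i.e. k = 3.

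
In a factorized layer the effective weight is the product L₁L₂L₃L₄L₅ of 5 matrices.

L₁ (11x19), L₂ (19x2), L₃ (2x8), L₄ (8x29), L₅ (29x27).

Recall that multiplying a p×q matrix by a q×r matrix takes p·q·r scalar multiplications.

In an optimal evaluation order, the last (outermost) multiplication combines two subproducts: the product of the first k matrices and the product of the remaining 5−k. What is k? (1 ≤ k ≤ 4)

2

Adjacent pairs: L₁L₂ = 11·19·2 = 418; L₂L₃ = 19·2·8 = 304; L₃L₄ = 2·8·29 = 464; L₄L₅ = 8·29·27 = 6264.
Length 3: L₁..L₃: k=1: 0+304+11·19·8=1976; k=2: 418+0+11·2·8=594 → min 594 | L₂..L₄: k=2: 0+464+19·2·29=1566; k=3: 304+0+19·8·29=4712 → min 1566 | L₃..L₅: k=3: 0+6264+2·8·27=6696; k=4: 464+0+2·29·27=2030 → min 2030.
Length 4: L₁..L₄: k=1: 0+1566+11·19·29=7627; k=2: 418+464+11·2·29=1520; k=3: 594+0+11·8·29=3146 → min 1520 | L₂..L₅: k=2: 0+2030+19·2·27=3056; k=3: 304+6264+19·8·27=10672; k=4: 1566+0+19·29·27=16443 → min 3056.
Top-level splits: k=1: (L₁..L₁)·(L₂..L₅) → 0+3056+11·19·27 = 8699; k=2: (L₁..L₂)·(L₃..L₅) → 418+2030+11·2·27 = 3042; k=3: (L₁..L₃)·(L₄..L₅) → 594+6264+11·8·27 = 9234; k=4: (L₁..L₄)·(L₅..L₅) → 1520+0+11·29·27 = 10133.
Best split is after L₂, i.e. k = 2.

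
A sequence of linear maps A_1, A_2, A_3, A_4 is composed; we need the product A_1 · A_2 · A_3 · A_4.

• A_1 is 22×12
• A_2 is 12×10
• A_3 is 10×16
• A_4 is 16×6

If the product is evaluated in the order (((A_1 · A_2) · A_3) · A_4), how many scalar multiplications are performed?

8272

(A_1 · A_2): 22×12 by 12×10 → 22×10, cost 22·12·10 = 2640
((A_1 · A_2) · A_3): 22×10 by 10×16 → 22×16, cost 22·10·16 = 3520; cumulative 6160
(((A_1 · A_2) · A_3) · A_4): 22×16 by 16×6 → 22×6, cost 22·16·6 = 2112; cumulative 8272
Total: 8272 scalar multiplications.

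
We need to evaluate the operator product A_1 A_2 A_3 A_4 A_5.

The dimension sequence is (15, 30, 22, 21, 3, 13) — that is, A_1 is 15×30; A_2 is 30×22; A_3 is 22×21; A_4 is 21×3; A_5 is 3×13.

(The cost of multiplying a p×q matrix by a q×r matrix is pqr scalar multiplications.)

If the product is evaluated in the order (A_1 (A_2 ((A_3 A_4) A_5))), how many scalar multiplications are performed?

(A_3 A_4): 22×21 by 21×3 → 22×3, cost 22·21·3 = 1386
((A_3 A_4) A_5): 22×3 by 3×13 → 22×13, cost 22·3·13 = 858; cumulative 2244
(A_2 ((A_3 A_4) A_5)): 30×22 by 22×13 → 30×13, cost 30·22·13 = 8580; cumulative 10824
(A_1 (A_2 ((A_3 A_4) A_5))): 15×30 by 30×13 → 15×13, cost 15·30·13 = 5850; cumulative 16674
Total: 16674 scalar multiplications.

16674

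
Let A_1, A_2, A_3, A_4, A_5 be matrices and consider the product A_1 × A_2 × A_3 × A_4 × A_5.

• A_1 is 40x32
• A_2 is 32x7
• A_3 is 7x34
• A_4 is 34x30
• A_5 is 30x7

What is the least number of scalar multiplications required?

Adjacent pairs: A_1A_2 = 40·32·7 = 8960; A_2A_3 = 32·7·34 = 7616; A_3A_4 = 7·34·30 = 7140; A_4A_5 = 34·30·7 = 7140.
Length 3: A_1..A_3: k=1: 0+7616+40·32·34=51136; k=2: 8960+0+40·7·34=18480 → min 18480 | A_2..A_4: k=2: 0+7140+32·7·30=13860; k=3: 7616+0+32·34·30=40256 → min 13860 | A_3..A_5: k=3: 0+7140+7·34·7=8806; k=4: 7140+0+7·30·7=8610 → min 8610.
Length 4: A_1..A_4: k=1: 0+13860+40·32·30=52260; k=2: 8960+7140+40·7·30=24500; k=3: 18480+0+40·34·30=59280 → min 24500 | A_2..A_5: k=2: 0+8610+32·7·7=10178; k=3: 7616+7140+32·34·7=22372; k=4: 13860+0+32·30·7=20580 → min 10178.
Length 5: A_1..A_5: k=1: 0+10178+40·32·7=19138; k=2: 8960+8610+40·7·7=19530; k=3: 18480+7140+40·34·7=35140; k=4: 24500+0+40·30·7=32900 → min 19138.
Optimal order: (A_1 × (A_2 × ((A_3 × A_4) × A_5))) with cost 19138.

19138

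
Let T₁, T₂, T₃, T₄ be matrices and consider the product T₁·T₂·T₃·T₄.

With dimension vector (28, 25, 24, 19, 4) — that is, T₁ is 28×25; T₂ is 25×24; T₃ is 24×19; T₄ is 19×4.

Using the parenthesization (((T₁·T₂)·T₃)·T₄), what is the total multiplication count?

(T₁·T₂): 28×25 by 25×24 → 28×24, cost 28·25·24 = 16800
((T₁·T₂)·T₃): 28×24 by 24×19 → 28×19, cost 28·24·19 = 12768; cumulative 29568
(((T₁·T₂)·T₃)·T₄): 28×19 by 19×4 → 28×4, cost 28·19·4 = 2128; cumulative 31696
Total: 31696 scalar multiplications.

31696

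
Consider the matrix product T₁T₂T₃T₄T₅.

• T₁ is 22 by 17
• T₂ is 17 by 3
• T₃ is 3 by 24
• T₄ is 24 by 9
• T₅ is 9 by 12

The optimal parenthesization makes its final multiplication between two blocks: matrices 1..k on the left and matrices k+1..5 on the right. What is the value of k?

Adjacent pairs: T₁T₂ = 22·17·3 = 1122; T₂T₃ = 17·3·24 = 1224; T₃T₄ = 3·24·9 = 648; T₄T₅ = 24·9·12 = 2592.
Length 3: T₁..T₃: k=1: 0+1224+22·17·24=10200; k=2: 1122+0+22·3·24=2706 → min 2706 | T₂..T₄: k=2: 0+648+17·3·9=1107; k=3: 1224+0+17·24·9=4896 → min 1107 | T₃..T₅: k=3: 0+2592+3·24·12=3456; k=4: 648+0+3·9·12=972 → min 972.
Length 4: T₁..T₄: k=1: 0+1107+22·17·9=4473; k=2: 1122+648+22·3·9=2364; k=3: 2706+0+22·24·9=7458 → min 2364 | T₂..T₅: k=2: 0+972+17·3·12=1584; k=3: 1224+2592+17·24·12=8712; k=4: 1107+0+17·9·12=2943 → min 1584.
Top-level splits: k=1: (T₁..T₁)·(T₂..T₅) → 0+1584+22·17·12 = 6072; k=2: (T₁..T₂)·(T₃..T₅) → 1122+972+22·3·12 = 2886; k=3: (T₁..T₃)·(T₄..T₅) → 2706+2592+22·24·12 = 11634; k=4: (T₁..T₄)·(T₅..T₅) → 2364+0+22·9·12 = 4740.
Best split is after T₂, i.e. k = 2.

2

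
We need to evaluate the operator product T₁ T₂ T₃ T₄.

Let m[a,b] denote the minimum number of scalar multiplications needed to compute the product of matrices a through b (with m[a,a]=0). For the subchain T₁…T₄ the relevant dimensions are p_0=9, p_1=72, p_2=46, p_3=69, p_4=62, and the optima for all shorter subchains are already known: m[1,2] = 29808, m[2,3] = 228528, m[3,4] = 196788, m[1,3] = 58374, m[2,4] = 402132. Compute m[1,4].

m[1,4] = min over k∈[1,3] of m[1,k]+m[k+1,4]+p_{0}·p_k·p_{4}.
k=1: 0 + 402132 + 9·72·62 = 442308; k=2: 29808 + 196788 + 9·46·62 = 252264; k=3: 58374 + 0 + 9·69·62 = 96876.
Minimum: 96876 at k=3.

96876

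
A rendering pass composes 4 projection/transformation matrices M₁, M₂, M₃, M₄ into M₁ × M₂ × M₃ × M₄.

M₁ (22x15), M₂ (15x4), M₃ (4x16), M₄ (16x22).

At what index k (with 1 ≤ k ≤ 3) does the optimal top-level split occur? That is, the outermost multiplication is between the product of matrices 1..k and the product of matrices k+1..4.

2

Adjacent pairs: M₁M₂ = 22·15·4 = 1320; M₂M₃ = 15·4·16 = 960; M₃M₄ = 4·16·22 = 1408.
Length 3: M₁..M₃: k=1: 0+960+22·15·16=6240; k=2: 1320+0+22·4·16=2728 → min 2728 | M₂..M₄: k=2: 0+1408+15·4·22=2728; k=3: 960+0+15·16·22=6240 → min 2728.
Top-level splits: k=1: (M₁..M₁)·(M₂..M₄) → 0+2728+22·15·22 = 9988; k=2: (M₁..M₂)·(M₃..M₄) → 1320+1408+22·4·22 = 4664; k=3: (M₁..M₃)·(M₄..M₄) → 2728+0+22·16·22 = 10472.
Best split is after M₂, i.e. k = 2.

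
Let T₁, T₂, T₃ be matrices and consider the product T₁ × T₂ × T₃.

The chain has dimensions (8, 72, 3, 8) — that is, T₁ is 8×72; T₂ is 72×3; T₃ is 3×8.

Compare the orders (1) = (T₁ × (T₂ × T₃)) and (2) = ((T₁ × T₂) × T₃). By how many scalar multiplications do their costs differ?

Order (1) = (T₁ × (T₂ × T₃)): (T₂ × T₃): 72×3 by 3×8 → 72×8, cost 72·3·8 = 1728; (T₁ × (T₂ × T₃)): 8×72 by 72×8 → 8×8, cost 8·72·8 = 4608; cumulative 6336. Total 6336.
Order (2) = ((T₁ × T₂) × T₃): (T₁ × T₂): 8×72 by 72×3 → 8×3, cost 8·72·3 = 1728; ((T₁ × T₂) × T₃): 8×3 by 3×8 → 8×8, cost 8·3·8 = 192; cumulative 1920. Total 1920.
Difference: |6336 − 1920| = 4416.

4416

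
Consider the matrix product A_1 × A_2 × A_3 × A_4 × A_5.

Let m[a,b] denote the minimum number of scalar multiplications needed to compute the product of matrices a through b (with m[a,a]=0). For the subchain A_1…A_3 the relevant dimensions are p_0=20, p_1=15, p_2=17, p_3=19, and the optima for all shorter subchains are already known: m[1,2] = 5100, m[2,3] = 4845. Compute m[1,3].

m[1,3] = min over k∈[1,2] of m[1,k]+m[k+1,3]+p_{0}·p_k·p_{3}.
k=1: 0 + 4845 + 20·15·19 = 10545; k=2: 5100 + 0 + 20·17·19 = 11560.
Minimum: 10545 at k=1.

10545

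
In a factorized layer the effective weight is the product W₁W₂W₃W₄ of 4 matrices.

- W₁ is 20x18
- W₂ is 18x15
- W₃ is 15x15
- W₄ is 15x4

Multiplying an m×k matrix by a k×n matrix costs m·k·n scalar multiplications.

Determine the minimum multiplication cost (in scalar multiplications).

3420

Adjacent pairs: W₁W₂ = 20·18·15 = 5400; W₂W₃ = 18·15·15 = 4050; W₃W₄ = 15·15·4 = 900.
Length 3: W₁..W₃: k=1: 0+4050+20·18·15=9450; k=2: 5400+0+20·15·15=9900 → min 9450 | W₂..W₄: k=2: 0+900+18·15·4=1980; k=3: 4050+0+18·15·4=5130 → min 1980.
Length 4: W₁..W₄: k=1: 0+1980+20·18·4=3420; k=2: 5400+900+20·15·4=7500; k=3: 9450+0+20·15·4=10650 → min 3420.
Optimal order: (W₁(W₂(W₃W₄))) with cost 3420.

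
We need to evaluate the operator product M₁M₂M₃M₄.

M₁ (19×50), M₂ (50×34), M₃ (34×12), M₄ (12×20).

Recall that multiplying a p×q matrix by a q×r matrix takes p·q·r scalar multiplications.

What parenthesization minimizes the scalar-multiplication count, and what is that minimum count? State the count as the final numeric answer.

Adjacent pairs: M₁M₂ = 19·50·34 = 32300; M₂M₃ = 50·34·12 = 20400; M₃M₄ = 34·12·20 = 8160.
Length 3: M₁..M₃: k=1: 0+20400+19·50·12=31800; k=2: 32300+0+19·34·12=40052 → min 31800 | M₂..M₄: k=2: 0+8160+50·34·20=42160; k=3: 20400+0+50·12·20=32400 → min 32400.
Length 4: M₁..M₄: k=1: 0+32400+19·50·20=51400; k=2: 32300+8160+19·34·20=53380; k=3: 31800+0+19·12·20=36360 → min 36360.
Optimal parenthesization: ((M₁(M₂M₃))M₄) with cost 36360.

36360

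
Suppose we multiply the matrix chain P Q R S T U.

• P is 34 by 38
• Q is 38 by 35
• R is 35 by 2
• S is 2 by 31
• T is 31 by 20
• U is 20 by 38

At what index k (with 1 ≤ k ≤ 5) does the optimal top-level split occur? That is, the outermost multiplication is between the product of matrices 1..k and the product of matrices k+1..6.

3

Adjacent pairs: PQ = 34·38·35 = 45220; QR = 38·35·2 = 2660; RS = 35·2·31 = 2170; ST = 2·31·20 = 1240; TU = 31·20·38 = 23560.
Length 3: P..R: k=1: 0+2660+34·38·2=5244; k=2: 45220+0+34·35·2=47600 → min 5244 | Q..S: k=2: 0+2170+38·35·31=43400; k=3: 2660+0+38·2·31=5016 → min 5016 | R..T: k=3: 0+1240+35·2·20=2640; k=4: 2170+0+35·31·20=23870 → min 2640 | S..U: k=4: 0+23560+2·31·38=25916; k=5: 1240+0+2·20·38=2760 → min 2760.
Length 4: P..S: k=1: 0+5016+34·38·31=45068; k=2: 45220+2170+34·35·31=84280; k=3: 5244+0+34·2·31=7352 → min 7352 | Q..T: k=2: 0+2640+38·35·20=29240; k=3: 2660+1240+38·2·20=5420; k=4: 5016+0+38·31·20=28576 → min 5420 | R..U: k=3: 0+2760+35·2·38=5420; k=4: 2170+23560+35·31·38=66960; k=5: 2640+0+35·20·38=29240 → min 5420.
Length 5: P..T: k=1: 0+5420+34·38·20=31260; k=2: 45220+2640+34·35·20=71660; k=3: 5244+1240+34·2·20=7844; k=4: 7352+0+34·31·20=28432 → min 7844 | Q..U: k=2: 0+5420+38·35·38=55960; k=3: 2660+2760+38·2·38=8308; k=4: 5016+23560+38·31·38=73340; k=5: 5420+0+38·20·38=34300 → min 8308.
Top-level splits: k=1: (P..P)·(Q..U) → 0+8308+34·38·38 = 57404; k=2: (P..Q)·(R..U) → 45220+5420+34·35·38 = 95860; k=3: (P..R)·(S..U) → 5244+2760+34·2·38 = 10588; k=4: (P..S)·(T..U) → 7352+23560+34·31·38 = 70964; k=5: (P..T)·(U..U) → 7844+0+34·20·38 = 33684.
Best split is after R, i.e. k = 3.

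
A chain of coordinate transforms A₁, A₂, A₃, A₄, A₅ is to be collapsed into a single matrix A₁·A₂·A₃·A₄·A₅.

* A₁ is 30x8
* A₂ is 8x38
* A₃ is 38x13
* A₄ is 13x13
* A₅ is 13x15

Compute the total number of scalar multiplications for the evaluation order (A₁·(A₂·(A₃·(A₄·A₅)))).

(A₄·A₅): 13×13 by 13×15 → 13×15, cost 13·13·15 = 2535
(A₃·(A₄·A₅)): 38×13 by 13×15 → 38×15, cost 38·13·15 = 7410; cumulative 9945
(A₂·(A₃·(A₄·A₅))): 8×38 by 38×15 → 8×15, cost 8·38·15 = 4560; cumulative 14505
(A₁·(A₂·(A₃·(A₄·A₅)))): 30×8 by 8×15 → 30×15, cost 30·8·15 = 3600; cumulative 18105
Total: 18105 scalar multiplications.

18105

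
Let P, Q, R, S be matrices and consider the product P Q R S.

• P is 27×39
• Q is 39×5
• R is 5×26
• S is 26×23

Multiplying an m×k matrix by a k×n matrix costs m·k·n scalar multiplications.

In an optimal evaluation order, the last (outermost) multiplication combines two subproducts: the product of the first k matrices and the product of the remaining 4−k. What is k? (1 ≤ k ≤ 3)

2

Adjacent pairs: PQ = 27·39·5 = 5265; QR = 39·5·26 = 5070; RS = 5·26·23 = 2990.
Length 3: P..R: k=1: 0+5070+27·39·26=32448; k=2: 5265+0+27·5·26=8775 → min 8775 | Q..S: k=2: 0+2990+39·5·23=7475; k=3: 5070+0+39·26·23=28392 → min 7475.
Top-level splits: k=1: (P..P)·(Q..S) → 0+7475+27·39·23 = 31694; k=2: (P..Q)·(R..S) → 5265+2990+27·5·23 = 11360; k=3: (P..R)·(S..S) → 8775+0+27·26·23 = 24921.
Best split is after Q, i.e. k = 2.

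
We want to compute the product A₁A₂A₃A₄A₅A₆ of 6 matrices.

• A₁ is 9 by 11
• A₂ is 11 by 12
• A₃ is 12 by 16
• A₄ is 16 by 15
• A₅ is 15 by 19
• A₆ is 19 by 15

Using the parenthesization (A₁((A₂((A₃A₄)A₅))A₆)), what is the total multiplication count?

13428

(A₃A₄): 12×16 by 16×15 → 12×15, cost 12·16·15 = 2880
((A₃A₄)A₅): 12×15 by 15×19 → 12×19, cost 12·15·19 = 3420; cumulative 6300
(A₂((A₃A₄)A₅)): 11×12 by 12×19 → 11×19, cost 11·12·19 = 2508; cumulative 8808
((A₂((A₃A₄)A₅))A₆): 11×19 by 19×15 → 11×15, cost 11·19·15 = 3135; cumulative 11943
(A₁((A₂((A₃A₄)A₅))A₆)): 9×11 by 11×15 → 9×15, cost 9·11·15 = 1485; cumulative 13428
Total: 13428 scalar multiplications.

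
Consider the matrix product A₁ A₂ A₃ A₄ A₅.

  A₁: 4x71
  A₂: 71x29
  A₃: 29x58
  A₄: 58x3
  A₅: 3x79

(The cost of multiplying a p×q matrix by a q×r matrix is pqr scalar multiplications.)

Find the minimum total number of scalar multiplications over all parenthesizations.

13023

Adjacent pairs: A₁A₂ = 4·71·29 = 8236; A₂A₃ = 71·29·58 = 119422; A₃A₄ = 29·58·3 = 5046; A₄A₅ = 58·3·79 = 13746.
Length 3: A₁..A₃: k=1: 0+119422+4·71·58=135894; k=2: 8236+0+4·29·58=14964 → min 14964 | A₂..A₄: k=2: 0+5046+71·29·3=11223; k=3: 119422+0+71·58·3=131776 → min 11223 | A₃..A₅: k=3: 0+13746+29·58·79=146624; k=4: 5046+0+29·3·79=11919 → min 11919.
Length 4: A₁..A₄: k=1: 0+11223+4·71·3=12075; k=2: 8236+5046+4·29·3=13630; k=3: 14964+0+4·58·3=15660 → min 12075 | A₂..A₅: k=2: 0+11919+71·29·79=174580; k=3: 119422+13746+71·58·79=458490; k=4: 11223+0+71·3·79=28050 → min 28050.
Length 5: A₁..A₅: k=1: 0+28050+4·71·79=50486; k=2: 8236+11919+4·29·79=29319; k=3: 14964+13746+4·58·79=47038; k=4: 12075+0+4·3·79=13023 → min 13023.
Optimal order: ((A₁ (A₂ (A₃ A₄))) A₅) with cost 13023.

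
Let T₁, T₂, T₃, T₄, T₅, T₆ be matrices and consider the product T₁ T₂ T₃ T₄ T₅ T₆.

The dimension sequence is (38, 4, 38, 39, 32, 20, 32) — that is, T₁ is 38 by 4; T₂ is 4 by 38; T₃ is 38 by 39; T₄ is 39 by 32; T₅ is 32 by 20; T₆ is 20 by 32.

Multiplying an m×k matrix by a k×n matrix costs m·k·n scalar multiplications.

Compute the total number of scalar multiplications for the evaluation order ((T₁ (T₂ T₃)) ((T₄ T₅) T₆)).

109200

(T₂ T₃): 4×38 by 38×39 → 4×39, cost 4·38·39 = 5928
(T₁ (T₂ T₃)): 38×4 by 4×39 → 38×39, cost 38·4·39 = 5928; cumulative 11856
(T₄ T₅): 39×32 by 32×20 → 39×20, cost 39·32·20 = 24960
((T₄ T₅) T₆): 39×20 by 20×32 → 39×32, cost 39·20·32 = 24960; cumulative 49920
((T₁ (T₂ T₃)) ((T₄ T₅) T₆)): 38×39 by 39×32 → 38×32, cost 38·39·32 = 47424; cumulative 109200
Total: 109200 scalar multiplications.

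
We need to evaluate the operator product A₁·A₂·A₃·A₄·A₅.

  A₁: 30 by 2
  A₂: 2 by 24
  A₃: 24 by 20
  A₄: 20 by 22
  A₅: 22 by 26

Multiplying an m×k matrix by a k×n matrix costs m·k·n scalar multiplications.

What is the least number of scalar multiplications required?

4544

Adjacent pairs: A₁A₂ = 30·2·24 = 1440; A₂A₃ = 2·24·20 = 960; A₃A₄ = 24·20·22 = 10560; A₄A₅ = 20·22·26 = 11440.
Length 3: A₁..A₃: k=1: 0+960+30·2·20=2160; k=2: 1440+0+30·24·20=15840 → min 2160 | A₂..A₄: k=2: 0+10560+2·24·22=11616; k=3: 960+0+2·20·22=1840 → min 1840 | A₃..A₅: k=3: 0+11440+24·20·26=23920; k=4: 10560+0+24·22·26=24288 → min 23920.
Length 4: A₁..A₄: k=1: 0+1840+30·2·22=3160; k=2: 1440+10560+30·24·22=27840; k=3: 2160+0+30·20·22=15360 → min 3160 | A₂..A₅: k=2: 0+23920+2·24·26=25168; k=3: 960+11440+2·20·26=13440; k=4: 1840+0+2·22·26=2984 → min 2984.
Length 5: A₁..A₅: k=1: 0+2984+30·2·26=4544; k=2: 1440+23920+30·24·26=44080; k=3: 2160+11440+30·20·26=29200; k=4: 3160+0+30·22·26=20320 → min 4544.
Optimal order: (A₁·(((A₂·A₃)·A₄)·A₅)) with cost 4544.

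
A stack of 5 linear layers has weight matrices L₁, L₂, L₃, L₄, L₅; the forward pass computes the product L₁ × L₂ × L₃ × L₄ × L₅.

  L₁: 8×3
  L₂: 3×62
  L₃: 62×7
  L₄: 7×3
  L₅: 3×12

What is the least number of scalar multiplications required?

1725

Adjacent pairs: L₁L₂ = 8·3·62 = 1488; L₂L₃ = 3·62·7 = 1302; L₃L₄ = 62·7·3 = 1302; L₄L₅ = 7·3·12 = 252.
Length 3: L₁..L₃: k=1: 0+1302+8·3·7=1470; k=2: 1488+0+8·62·7=4960 → min 1470 | L₂..L₄: k=2: 0+1302+3·62·3=1860; k=3: 1302+0+3·7·3=1365 → min 1365 | L₃..L₅: k=3: 0+252+62·7·12=5460; k=4: 1302+0+62·3·12=3534 → min 3534.
Length 4: L₁..L₄: k=1: 0+1365+8·3·3=1437; k=2: 1488+1302+8·62·3=4278; k=3: 1470+0+8·7·3=1638 → min 1437 | L₂..L₅: k=2: 0+3534+3·62·12=5766; k=3: 1302+252+3·7·12=1806; k=4: 1365+0+3·3·12=1473 → min 1473.
Length 5: L₁..L₅: k=1: 0+1473+8·3·12=1761; k=2: 1488+3534+8·62·12=10974; k=3: 1470+252+8·7·12=2394; k=4: 1437+0+8·3·12=1725 → min 1725.
Optimal order: ((L₁ × ((L₂ × L₃) × L₄)) × L₅) with cost 1725.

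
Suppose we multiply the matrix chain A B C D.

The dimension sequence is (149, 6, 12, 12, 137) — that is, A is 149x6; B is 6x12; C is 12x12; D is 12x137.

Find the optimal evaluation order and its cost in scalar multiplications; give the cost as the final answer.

133206

Adjacent pairs: AB = 149·6·12 = 10728; BC = 6·12·12 = 864; CD = 12·12·137 = 19728.
Length 3: A..C: k=1: 0+864+149·6·12=11592; k=2: 10728+0+149·12·12=32184 → min 11592 | B..D: k=2: 0+19728+6·12·137=29592; k=3: 864+0+6·12·137=10728 → min 10728.
Length 4: A..D: k=1: 0+10728+149·6·137=133206; k=2: 10728+19728+149·12·137=275412; k=3: 11592+0+149·12·137=256548 → min 133206.
Optimal parenthesization: (A ((B C) D)) with cost 133206.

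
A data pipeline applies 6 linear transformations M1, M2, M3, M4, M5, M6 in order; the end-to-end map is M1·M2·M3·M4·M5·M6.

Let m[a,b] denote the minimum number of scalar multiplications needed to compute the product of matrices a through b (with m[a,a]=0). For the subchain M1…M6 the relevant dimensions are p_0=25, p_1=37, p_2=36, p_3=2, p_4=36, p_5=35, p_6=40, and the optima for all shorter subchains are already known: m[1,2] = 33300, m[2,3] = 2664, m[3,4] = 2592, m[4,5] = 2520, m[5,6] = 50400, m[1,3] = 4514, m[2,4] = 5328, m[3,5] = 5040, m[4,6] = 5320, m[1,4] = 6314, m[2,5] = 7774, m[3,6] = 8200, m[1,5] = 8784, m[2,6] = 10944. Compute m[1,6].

11834

m[1,6] = min over k∈[1,5] of m[1,k]+m[k+1,6]+p_{0}·p_k·p_{6}.
k=1: 0 + 10944 + 25·37·40 = 47944; k=2: 33300 + 8200 + 25·36·40 = 77500; k=3: 4514 + 5320 + 25·2·40 = 11834; k=4: 6314 + 50400 + 25·36·40 = 92714; k=5: 8784 + 0 + 25·35·40 = 43784.
Minimum: 11834 at k=3.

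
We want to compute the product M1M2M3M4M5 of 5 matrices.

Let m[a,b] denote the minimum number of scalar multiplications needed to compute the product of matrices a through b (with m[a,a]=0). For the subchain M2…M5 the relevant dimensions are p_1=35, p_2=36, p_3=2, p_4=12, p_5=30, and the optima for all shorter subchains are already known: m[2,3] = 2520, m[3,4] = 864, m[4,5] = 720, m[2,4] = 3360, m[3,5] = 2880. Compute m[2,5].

m[2,5] = min over k∈[2,4] of m[2,k]+m[k+1,5]+p_{1}·p_k·p_{5}.
k=2: 0 + 2880 + 35·36·30 = 40680; k=3: 2520 + 720 + 35·2·30 = 5340; k=4: 3360 + 0 + 35·12·30 = 15960.
Minimum: 5340 at k=3.

5340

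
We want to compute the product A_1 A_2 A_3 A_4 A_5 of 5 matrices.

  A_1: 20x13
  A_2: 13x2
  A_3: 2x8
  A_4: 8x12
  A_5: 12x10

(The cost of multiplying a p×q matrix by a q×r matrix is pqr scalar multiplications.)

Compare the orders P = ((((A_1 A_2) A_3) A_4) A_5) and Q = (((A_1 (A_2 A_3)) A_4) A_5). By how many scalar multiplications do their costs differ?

Order P = ((((A_1 A_2) A_3) A_4) A_5): (A_1 A_2): 20×13 by 13×2 → 20×2, cost 20·13·2 = 520; ((A_1 A_2) A_3): 20×2 by 2×8 → 20×8, cost 20·2·8 = 320; cumulative 840; (((A_1 A_2) A_3) A_4): 20×8 by 8×12 → 20×12, cost 20·8·12 = 1920; cumulative 2760; ((((A_1 A_2) A_3) A_4) A_5): 20×12 by 12×10 → 20×10, cost 20·12·10 = 2400; cumulative 5160. Total 5160.
Order Q = (((A_1 (A_2 A_3)) A_4) A_5): (A_2 A_3): 13×2 by 2×8 → 13×8, cost 13·2·8 = 208; (A_1 (A_2 A_3)): 20×13 by 13×8 → 20×8, cost 20·13·8 = 2080; cumulative 2288; ((A_1 (A_2 A_3)) A_4): 20×8 by 8×12 → 20×12, cost 20·8·12 = 1920; cumulative 4208; (((A_1 (A_2 A_3)) A_4) A_5): 20×12 by 12×10 → 20×10, cost 20·12·10 = 2400; cumulative 6608. Total 6608.
Difference: |5160 − 6608| = 1448.

1448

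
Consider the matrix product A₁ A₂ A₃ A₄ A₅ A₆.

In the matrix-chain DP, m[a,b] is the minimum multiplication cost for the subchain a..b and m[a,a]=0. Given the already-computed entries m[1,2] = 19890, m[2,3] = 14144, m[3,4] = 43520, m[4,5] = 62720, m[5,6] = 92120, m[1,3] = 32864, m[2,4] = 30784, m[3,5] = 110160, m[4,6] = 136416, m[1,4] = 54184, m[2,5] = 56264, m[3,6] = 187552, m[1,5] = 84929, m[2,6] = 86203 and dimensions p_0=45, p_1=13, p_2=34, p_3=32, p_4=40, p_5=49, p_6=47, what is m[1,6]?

113698

m[1,6] = min over k∈[1,5] of m[1,k]+m[k+1,6]+p_{0}·p_k·p_{6}.
k=1: 0 + 86203 + 45·13·47 = 113698; k=2: 19890 + 187552 + 45·34·47 = 279352; k=3: 32864 + 136416 + 45·32·47 = 236960; k=4: 54184 + 92120 + 45·40·47 = 230904; k=5: 84929 + 0 + 45·49·47 = 188564.
Minimum: 113698 at k=1.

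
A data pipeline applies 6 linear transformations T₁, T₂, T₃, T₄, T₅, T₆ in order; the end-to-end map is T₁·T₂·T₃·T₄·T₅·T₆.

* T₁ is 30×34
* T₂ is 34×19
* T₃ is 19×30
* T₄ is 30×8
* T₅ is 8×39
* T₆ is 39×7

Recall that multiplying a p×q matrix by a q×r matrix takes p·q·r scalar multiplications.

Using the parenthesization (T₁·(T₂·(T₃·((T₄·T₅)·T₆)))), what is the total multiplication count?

33202

(T₄·T₅): 30×8 by 8×39 → 30×39, cost 30·8·39 = 9360
((T₄·T₅)·T₆): 30×39 by 39×7 → 30×7, cost 30·39·7 = 8190; cumulative 17550
(T₃·((T₄·T₅)·T₆)): 19×30 by 30×7 → 19×7, cost 19·30·7 = 3990; cumulative 21540
(T₂·(T₃·((T₄·T₅)·T₆))): 34×19 by 19×7 → 34×7, cost 34·19·7 = 4522; cumulative 26062
(T₁·(T₂·(T₃·((T₄·T₅)·T₆)))): 30×34 by 34×7 → 30×7, cost 30·34·7 = 7140; cumulative 33202
Total: 33202 scalar multiplications.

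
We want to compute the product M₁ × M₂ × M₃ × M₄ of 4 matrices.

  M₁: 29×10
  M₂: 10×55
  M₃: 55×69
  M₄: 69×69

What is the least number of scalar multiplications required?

Adjacent pairs: M₁M₂ = 29·10·55 = 15950; M₂M₃ = 10·55·69 = 37950; M₃M₄ = 55·69·69 = 261855.
Length 3: M₁..M₃: k=1: 0+37950+29·10·69=57960; k=2: 15950+0+29·55·69=126005 → min 57960 | M₂..M₄: k=2: 0+261855+10·55·69=299805; k=3: 37950+0+10·69·69=85560 → min 85560.
Length 4: M₁..M₄: k=1: 0+85560+29·10·69=105570; k=2: 15950+261855+29·55·69=387860; k=3: 57960+0+29·69·69=196029 → min 105570.
Optimal order: (M₁ × ((M₂ × M₃) × M₄)) with cost 105570.

105570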